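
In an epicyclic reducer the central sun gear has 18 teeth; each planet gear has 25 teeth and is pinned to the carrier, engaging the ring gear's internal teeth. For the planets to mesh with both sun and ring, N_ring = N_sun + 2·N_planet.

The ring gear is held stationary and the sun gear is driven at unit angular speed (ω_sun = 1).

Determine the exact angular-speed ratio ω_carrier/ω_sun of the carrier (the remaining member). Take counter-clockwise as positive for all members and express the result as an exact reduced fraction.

N_ring = 18 + 2·25 = 68
18(ω_s−ω_c) = −68(ω_r−ω_c),  ω_r=0, ω_s=1
18(1−ω_c) = −68(0−ω_c)  ⇒  86ω_c = 18  ⇒  ω_c = 9/43
ω_c/ω_s = 9/43

9/43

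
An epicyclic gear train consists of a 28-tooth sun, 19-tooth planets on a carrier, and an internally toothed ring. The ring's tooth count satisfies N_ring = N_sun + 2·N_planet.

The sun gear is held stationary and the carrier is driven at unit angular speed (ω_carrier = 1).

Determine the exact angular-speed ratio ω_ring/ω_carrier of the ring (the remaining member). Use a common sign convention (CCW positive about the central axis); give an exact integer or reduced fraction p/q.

N_ring = 28 + 2·19 = 66
28(ω_s−ω_c) = −66(ω_r−ω_c),  ω_s=0, ω_c=1
ω_r = 1 − (28/66)(0−1) = 47/33
ω_r/ω_c = 47/33

47/33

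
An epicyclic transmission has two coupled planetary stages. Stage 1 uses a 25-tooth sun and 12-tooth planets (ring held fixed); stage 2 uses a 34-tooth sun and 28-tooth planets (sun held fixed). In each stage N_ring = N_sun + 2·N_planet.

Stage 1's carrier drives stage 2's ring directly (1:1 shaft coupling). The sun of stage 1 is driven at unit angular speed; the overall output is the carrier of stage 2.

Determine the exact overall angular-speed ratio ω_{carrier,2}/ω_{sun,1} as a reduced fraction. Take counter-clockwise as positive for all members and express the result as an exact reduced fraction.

Stage 1: N_ring = 25 + 2·12 = 49
Stage 1: 25(ω_s−ω_c) = −49(ω_r−ω_c),  ω_r=0, ω_s=1
Stage 1: 25(1−ω_c) = −49(0−ω_c)  ⇒  74ω_c = 25  ⇒  ω_c = 25/74
  ⇒ ω_c¹/ω_s¹ = 25/74
Stage 2: N_ring = 34 + 2·28 = 90
Stage 2: 34(ω_s−ω_c) = −90(ω_r−ω_c),  ω_s=0, ω_r=1
Stage 2: 34(0−ω_c) = −90(1−ω_c)  ⇒  124ω_c = 90  ⇒  ω_c = 45/62
  ⇒ ω_c²/ω_r² = 45/62
Coupling ω_r² = ω_c¹ ⇒ overall = 25/74 × 45/62 = 1125/4588

1125/4588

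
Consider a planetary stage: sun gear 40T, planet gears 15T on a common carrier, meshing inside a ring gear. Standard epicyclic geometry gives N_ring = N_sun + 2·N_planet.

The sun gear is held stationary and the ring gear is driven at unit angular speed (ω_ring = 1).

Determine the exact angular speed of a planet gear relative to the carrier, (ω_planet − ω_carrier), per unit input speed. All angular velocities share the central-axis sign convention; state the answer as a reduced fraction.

N_ring = 40 + 2·15 = 70
40(ω_s−ω_c) = −70(ω_r−ω_c),  ω_s=0, ω_r=1
40(0−ω_c) = −70(1−ω_c)  ⇒  110ω_c = 70  ⇒  ω_c = 7/11
sun–planet: 40·(0−7/11) = −15·(ω_p−ω_c)  ⇒  ω_p−ω_c = −(40/15)·(-7/11) = 56/33

56/33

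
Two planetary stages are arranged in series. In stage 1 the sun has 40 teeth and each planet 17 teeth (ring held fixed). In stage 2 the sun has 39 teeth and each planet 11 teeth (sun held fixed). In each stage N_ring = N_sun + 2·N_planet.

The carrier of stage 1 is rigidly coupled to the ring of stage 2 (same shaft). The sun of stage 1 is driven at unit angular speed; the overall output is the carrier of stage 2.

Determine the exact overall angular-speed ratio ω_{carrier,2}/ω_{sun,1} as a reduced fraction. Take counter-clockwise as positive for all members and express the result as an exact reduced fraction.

61/285

Stage 1: N_ring = 40 + 2·17 = 74
Stage 1: 40(ω_s−ω_c) = −74(ω_r−ω_c),  ω_r=0, ω_s=1
Stage 1: 40(1−ω_c) = −74(0−ω_c)  ⇒  114ω_c = 40  ⇒  ω_c = 20/57
  ⇒ ω_c¹/ω_s¹ = 20/57
Stage 2: N_ring = 39 + 2·11 = 61
Stage 2: 39(ω_s−ω_c) = −61(ω_r−ω_c),  ω_s=0, ω_r=1
Stage 2: 39(0−ω_c) = −61(1−ω_c)  ⇒  100ω_c = 61  ⇒  ω_c = 61/100
  ⇒ ω_c²/ω_r² = 61/100
Coupling ω_r² = ω_c¹ ⇒ overall = 20/57 × 61/100 = 61/285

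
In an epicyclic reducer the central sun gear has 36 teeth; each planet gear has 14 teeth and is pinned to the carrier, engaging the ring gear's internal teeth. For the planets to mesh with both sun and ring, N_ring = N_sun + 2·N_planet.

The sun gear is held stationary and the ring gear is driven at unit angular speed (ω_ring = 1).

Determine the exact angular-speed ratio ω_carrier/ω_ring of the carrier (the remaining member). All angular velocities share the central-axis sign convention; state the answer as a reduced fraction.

N_ring = 36 + 2·14 = 64
36(ω_s−ω_c) = −64(ω_r−ω_c),  ω_s=0, ω_r=1
36(0−ω_c) = −64(1−ω_c)  ⇒  100ω_c = 64  ⇒  ω_c = 16/25
ω_c/ω_r = 16/25

16/25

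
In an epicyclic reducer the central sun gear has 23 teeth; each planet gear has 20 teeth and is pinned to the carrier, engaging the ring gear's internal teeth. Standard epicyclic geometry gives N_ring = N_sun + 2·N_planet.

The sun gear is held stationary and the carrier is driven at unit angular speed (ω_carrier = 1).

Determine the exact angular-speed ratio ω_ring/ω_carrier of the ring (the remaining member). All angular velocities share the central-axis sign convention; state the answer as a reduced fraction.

86/63

N_ring = 23 + 2·20 = 63
23(ω_s−ω_c) = −63(ω_r−ω_c),  ω_s=0, ω_c=1
ω_r = 1 − (23/63)(0−1) = 86/63
ω_r/ω_c = 86/63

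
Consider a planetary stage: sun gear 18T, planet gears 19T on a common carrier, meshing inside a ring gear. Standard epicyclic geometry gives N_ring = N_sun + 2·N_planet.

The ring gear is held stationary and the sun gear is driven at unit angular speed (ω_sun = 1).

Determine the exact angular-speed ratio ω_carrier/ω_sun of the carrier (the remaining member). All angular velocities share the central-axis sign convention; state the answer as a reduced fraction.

9/37

N_ring = 18 + 2·19 = 56
18(ω_s−ω_c) = −56(ω_r−ω_c),  ω_r=0, ω_s=1
18(1−ω_c) = −56(0−ω_c)  ⇒  74ω_c = 18  ⇒  ω_c = 9/37
ω_c/ω_s = 9/37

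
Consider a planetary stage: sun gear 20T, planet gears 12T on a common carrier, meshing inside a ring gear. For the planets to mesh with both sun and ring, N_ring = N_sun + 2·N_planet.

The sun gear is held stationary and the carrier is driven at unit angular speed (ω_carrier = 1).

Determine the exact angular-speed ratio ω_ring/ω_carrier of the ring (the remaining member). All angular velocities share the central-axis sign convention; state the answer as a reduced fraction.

N_ring = 20 + 2·12 = 44
20(ω_s−ω_c) = −44(ω_r−ω_c),  ω_s=0, ω_c=1
ω_r = 1 − (20/44)(0−1) = 16/11
ω_r/ω_c = 16/11

16/11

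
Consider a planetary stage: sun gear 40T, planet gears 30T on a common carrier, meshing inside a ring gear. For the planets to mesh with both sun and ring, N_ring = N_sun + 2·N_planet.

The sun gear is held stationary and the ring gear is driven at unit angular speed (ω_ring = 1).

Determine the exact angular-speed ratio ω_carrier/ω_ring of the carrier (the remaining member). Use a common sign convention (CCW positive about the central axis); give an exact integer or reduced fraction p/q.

N_ring = 40 + 2·30 = 100
40(ω_s−ω_c) = −100(ω_r−ω_c),  ω_s=0, ω_r=1
40(0−ω_c) = −100(1−ω_c)  ⇒  140ω_c = 100  ⇒  ω_c = 5/7
ω_c/ω_r = 5/7

5/7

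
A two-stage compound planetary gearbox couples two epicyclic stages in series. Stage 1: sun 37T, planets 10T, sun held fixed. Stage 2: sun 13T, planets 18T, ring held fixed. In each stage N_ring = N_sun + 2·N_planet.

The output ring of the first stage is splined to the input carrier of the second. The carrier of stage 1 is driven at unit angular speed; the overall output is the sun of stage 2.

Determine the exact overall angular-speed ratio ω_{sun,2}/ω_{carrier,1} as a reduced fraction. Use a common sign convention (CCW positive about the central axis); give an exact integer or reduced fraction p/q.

Stage 1: N_ring = 37 + 2·10 = 57
Stage 1: 37(ω_s−ω_c) = −57(ω_r−ω_c),  ω_s=0, ω_c=1
Stage 1: ω_r = 1 − (37/57)(0−1) = 94/57
  ⇒ ω_r¹/ω_c¹ = 94/57
Stage 2: N_ring = 13 + 2·18 = 49
Stage 2: 13(ω_s−ω_c) = −49(ω_r−ω_c),  ω_r=0, ω_c=1
Stage 2: ω_s = 1 − (49/13)(0−1) = 62/13
  ⇒ ω_s²/ω_c² = 62/13
Coupling ω_c² = ω_r¹ ⇒ overall = 94/57 × 62/13 = 5828/741

5828/741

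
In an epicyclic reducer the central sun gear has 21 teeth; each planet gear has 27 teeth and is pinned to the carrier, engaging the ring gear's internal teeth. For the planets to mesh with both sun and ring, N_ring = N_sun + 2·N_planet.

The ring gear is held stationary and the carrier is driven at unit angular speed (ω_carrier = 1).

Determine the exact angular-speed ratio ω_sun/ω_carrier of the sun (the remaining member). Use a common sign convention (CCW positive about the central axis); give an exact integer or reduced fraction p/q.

32/7

N_ring = 21 + 2·27 = 75
21(ω_s−ω_c) = −75(ω_r−ω_c),  ω_r=0, ω_c=1
ω_s = 1 − (75/21)(0−1) = 32/7
ω_s/ω_c = 32/7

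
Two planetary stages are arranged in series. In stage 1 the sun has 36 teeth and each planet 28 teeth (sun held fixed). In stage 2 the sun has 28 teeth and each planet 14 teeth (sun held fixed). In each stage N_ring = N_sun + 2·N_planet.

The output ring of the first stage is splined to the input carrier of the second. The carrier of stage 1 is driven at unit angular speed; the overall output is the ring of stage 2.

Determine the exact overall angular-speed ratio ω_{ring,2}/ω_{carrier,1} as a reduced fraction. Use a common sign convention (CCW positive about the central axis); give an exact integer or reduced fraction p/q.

48/23

Stage 1: N_ring = 36 + 2·28 = 92
Stage 1: 36(ω_s−ω_c) = −92(ω_r−ω_c),  ω_s=0, ω_c=1
Stage 1: ω_r = 1 − (36/92)(0−1) = 32/23
  ⇒ ω_r¹/ω_c¹ = 32/23
Stage 2: N_ring = 28 + 2·14 = 56
Stage 2: 28(ω_s−ω_c) = −56(ω_r−ω_c),  ω_s=0, ω_c=1
Stage 2: ω_r = 1 − (28/56)(0−1) = 3/2
  ⇒ ω_r²/ω_c² = 3/2
Coupling ω_c² = ω_r¹ ⇒ overall = 32/23 × 3/2 = 48/23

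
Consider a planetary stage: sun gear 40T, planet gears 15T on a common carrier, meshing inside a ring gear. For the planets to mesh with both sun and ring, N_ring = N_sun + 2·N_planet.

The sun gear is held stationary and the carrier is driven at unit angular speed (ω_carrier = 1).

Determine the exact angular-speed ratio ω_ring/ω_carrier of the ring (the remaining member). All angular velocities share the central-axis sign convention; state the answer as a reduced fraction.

11/7

N_ring = 40 + 2·15 = 70
40(ω_s−ω_c) = −70(ω_r−ω_c),  ω_s=0, ω_c=1
ω_r = 1 − (40/70)(0−1) = 11/7
ω_r/ω_c = 11/7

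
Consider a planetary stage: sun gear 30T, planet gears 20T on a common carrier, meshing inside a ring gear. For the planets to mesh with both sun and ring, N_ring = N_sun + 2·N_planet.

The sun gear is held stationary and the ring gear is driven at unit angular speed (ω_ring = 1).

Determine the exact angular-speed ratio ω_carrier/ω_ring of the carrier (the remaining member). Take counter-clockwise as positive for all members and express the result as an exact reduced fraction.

7/10

N_ring = 30 + 2·20 = 70
30(ω_s−ω_c) = −70(ω_r−ω_c),  ω_s=0, ω_r=1
30(0−ω_c) = −70(1−ω_c)  ⇒  100ω_c = 70  ⇒  ω_c = 7/10
ω_c/ω_r = 7/10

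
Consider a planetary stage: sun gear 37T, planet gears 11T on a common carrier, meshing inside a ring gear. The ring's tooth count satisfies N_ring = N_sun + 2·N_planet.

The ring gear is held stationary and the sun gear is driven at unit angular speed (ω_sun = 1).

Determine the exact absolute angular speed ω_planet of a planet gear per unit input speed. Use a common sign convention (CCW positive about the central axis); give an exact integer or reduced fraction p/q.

N_ring = 37 + 2·11 = 59
37(ω_s−ω_c) = −59(ω_r−ω_c),  ω_r=0, ω_s=1
37(1−ω_c) = −59(0−ω_c)  ⇒  96ω_c = 37  ⇒  ω_c = 37/96
sun–planet: 37·(1−37/96) = −11·(ω_p−ω_c)  ⇒  ω_p−ω_c = −(37/11)·(59/96) = -2183/1056
ω_p = 37/96 − 2183/1056 = -37/22

-37/22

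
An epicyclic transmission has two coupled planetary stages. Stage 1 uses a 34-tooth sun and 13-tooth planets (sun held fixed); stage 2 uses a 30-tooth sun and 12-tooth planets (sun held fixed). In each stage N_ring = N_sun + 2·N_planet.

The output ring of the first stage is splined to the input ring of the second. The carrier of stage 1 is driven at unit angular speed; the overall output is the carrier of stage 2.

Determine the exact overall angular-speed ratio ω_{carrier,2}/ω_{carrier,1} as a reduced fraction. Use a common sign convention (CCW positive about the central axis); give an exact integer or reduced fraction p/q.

Stage 1: N_ring = 34 + 2·13 = 60
Stage 1: 34(ω_s−ω_c) = −60(ω_r−ω_c),  ω_s=0, ω_c=1
Stage 1: ω_r = 1 − (34/60)(0−1) = 47/30
  ⇒ ω_r¹/ω_c¹ = 47/30
Stage 2: N_ring = 30 + 2·12 = 54
Stage 2: 30(ω_s−ω_c) = −54(ω_r−ω_c),  ω_s=0, ω_r=1
Stage 2: 30(0−ω_c) = −54(1−ω_c)  ⇒  84ω_c = 54  ⇒  ω_c = 9/14
  ⇒ ω_c²/ω_r² = 9/14
Coupling ω_r² = ω_r¹ ⇒ overall = 47/30 × 9/14 = 141/140

141/140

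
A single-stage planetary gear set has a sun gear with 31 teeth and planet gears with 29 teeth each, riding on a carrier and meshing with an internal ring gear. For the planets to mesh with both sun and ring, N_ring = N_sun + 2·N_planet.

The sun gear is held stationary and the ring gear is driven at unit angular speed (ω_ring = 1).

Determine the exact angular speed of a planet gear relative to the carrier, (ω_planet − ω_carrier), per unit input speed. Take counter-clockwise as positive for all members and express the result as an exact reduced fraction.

N_ring = 31 + 2·29 = 89
31(ω_s−ω_c) = −89(ω_r−ω_c),  ω_s=0, ω_r=1
31(0−ω_c) = −89(1−ω_c)  ⇒  120ω_c = 89  ⇒  ω_c = 89/120
sun–planet: 31·(0−89/120) = −29·(ω_p−ω_c)  ⇒  ω_p−ω_c = −(31/29)·(-89/120) = 2759/3480

2759/3480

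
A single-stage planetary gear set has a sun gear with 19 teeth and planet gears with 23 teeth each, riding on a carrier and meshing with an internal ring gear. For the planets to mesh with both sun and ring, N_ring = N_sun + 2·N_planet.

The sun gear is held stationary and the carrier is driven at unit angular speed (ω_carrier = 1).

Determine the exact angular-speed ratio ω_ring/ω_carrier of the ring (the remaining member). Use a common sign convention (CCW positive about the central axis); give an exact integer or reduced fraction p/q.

84/65

N_ring = 19 + 2·23 = 65
19(ω_s−ω_c) = −65(ω_r−ω_c),  ω_s=0, ω_c=1
ω_r = 1 − (19/65)(0−1) = 84/65
ω_r/ω_c = 84/65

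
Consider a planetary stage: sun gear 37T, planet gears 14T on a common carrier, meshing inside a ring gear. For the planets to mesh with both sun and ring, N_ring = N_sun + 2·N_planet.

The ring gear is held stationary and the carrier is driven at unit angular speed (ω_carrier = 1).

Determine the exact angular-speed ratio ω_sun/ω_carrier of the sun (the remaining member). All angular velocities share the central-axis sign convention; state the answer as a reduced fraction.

102/37

N_ring = 37 + 2·14 = 65
37(ω_s−ω_c) = −65(ω_r−ω_c),  ω_r=0, ω_c=1
ω_s = 1 − (65/37)(0−1) = 102/37
ω_s/ω_c = 102/37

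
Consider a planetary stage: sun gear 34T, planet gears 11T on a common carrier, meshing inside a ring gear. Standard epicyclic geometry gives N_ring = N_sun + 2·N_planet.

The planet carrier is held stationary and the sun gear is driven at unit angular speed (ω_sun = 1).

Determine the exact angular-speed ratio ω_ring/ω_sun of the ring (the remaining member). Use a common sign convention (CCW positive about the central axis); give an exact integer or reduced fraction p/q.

-17/28

N_ring = 34 + 2·11 = 56
34(ω_s−ω_c) = −56(ω_r−ω_c),  ω_c=0, ω_s=1
ω_r = 0 − (34/56)(1−0) = -17/28
ω_r/ω_s = -17/28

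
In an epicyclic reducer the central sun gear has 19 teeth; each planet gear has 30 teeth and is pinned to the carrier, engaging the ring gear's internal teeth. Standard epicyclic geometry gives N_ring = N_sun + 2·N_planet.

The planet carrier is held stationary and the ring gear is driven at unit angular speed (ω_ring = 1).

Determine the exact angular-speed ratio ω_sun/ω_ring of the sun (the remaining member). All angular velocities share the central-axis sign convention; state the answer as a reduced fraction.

-79/19

N_ring = 19 + 2·30 = 79
19(ω_s−ω_c) = −79(ω_r−ω_c),  ω_c=0, ω_r=1
ω_s = 0 − (79/19)(1−0) = -79/19
ω_s/ω_r = -79/19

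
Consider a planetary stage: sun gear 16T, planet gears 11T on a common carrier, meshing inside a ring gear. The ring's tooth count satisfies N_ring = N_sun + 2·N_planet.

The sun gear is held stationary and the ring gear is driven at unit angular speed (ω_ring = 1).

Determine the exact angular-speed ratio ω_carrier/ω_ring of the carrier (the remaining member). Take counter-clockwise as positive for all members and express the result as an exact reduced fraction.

N_ring = 16 + 2·11 = 38
16(ω_s−ω_c) = −38(ω_r−ω_c),  ω_s=0, ω_r=1
16(0−ω_c) = −38(1−ω_c)  ⇒  54ω_c = 38  ⇒  ω_c = 19/27
ω_c/ω_r = 19/27

19/27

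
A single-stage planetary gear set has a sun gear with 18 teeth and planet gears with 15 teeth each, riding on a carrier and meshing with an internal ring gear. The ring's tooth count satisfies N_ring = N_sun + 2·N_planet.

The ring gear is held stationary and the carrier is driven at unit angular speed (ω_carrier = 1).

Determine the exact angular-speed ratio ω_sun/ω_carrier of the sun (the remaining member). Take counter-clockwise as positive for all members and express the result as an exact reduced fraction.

11/3

N_ring = 18 + 2·15 = 48
18(ω_s−ω_c) = −48(ω_r−ω_c),  ω_r=0, ω_c=1
ω_s = 1 − (48/18)(0−1) = 11/3
ω_s/ω_c = 11/3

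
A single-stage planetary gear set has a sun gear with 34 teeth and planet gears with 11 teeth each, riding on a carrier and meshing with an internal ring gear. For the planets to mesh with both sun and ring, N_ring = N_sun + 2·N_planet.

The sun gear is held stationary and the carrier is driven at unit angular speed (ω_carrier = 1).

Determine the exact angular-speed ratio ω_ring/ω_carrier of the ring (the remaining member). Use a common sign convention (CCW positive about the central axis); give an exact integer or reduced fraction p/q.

N_ring = 34 + 2·11 = 56
34(ω_s−ω_c) = −56(ω_r−ω_c),  ω_s=0, ω_c=1
ω_r = 1 − (34/56)(0−1) = 45/28
ω_r/ω_c = 45/28

45/28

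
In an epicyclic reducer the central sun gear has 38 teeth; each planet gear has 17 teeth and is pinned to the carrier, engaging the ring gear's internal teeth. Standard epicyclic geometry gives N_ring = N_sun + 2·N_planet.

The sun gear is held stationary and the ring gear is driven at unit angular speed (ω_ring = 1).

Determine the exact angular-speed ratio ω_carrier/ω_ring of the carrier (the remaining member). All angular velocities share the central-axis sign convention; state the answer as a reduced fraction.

N_ring = 38 + 2·17 = 72
38(ω_s−ω_c) = −72(ω_r−ω_c),  ω_s=0, ω_r=1
38(0−ω_c) = −72(1−ω_c)  ⇒  110ω_c = 72  ⇒  ω_c = 36/55
ω_c/ω_r = 36/55

36/55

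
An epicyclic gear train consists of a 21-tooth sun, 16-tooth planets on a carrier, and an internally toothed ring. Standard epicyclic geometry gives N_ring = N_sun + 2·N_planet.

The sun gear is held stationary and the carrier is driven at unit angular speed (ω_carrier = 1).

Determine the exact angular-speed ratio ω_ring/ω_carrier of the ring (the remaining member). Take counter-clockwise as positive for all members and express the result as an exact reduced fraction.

N_ring = 21 + 2·16 = 53
21(ω_s−ω_c) = −53(ω_r−ω_c),  ω_s=0, ω_c=1
ω_r = 1 − (21/53)(0−1) = 74/53
ω_r/ω_c = 74/53

74/53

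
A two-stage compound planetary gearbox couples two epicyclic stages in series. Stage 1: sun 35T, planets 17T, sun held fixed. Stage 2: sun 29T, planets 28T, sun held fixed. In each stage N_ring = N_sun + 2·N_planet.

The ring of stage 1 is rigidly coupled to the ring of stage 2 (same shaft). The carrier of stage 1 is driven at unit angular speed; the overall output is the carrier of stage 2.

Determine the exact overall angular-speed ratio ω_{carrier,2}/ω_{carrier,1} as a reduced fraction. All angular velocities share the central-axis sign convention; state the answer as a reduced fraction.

4420/3933

Stage 1: N_ring = 35 + 2·17 = 69
Stage 1: 35(ω_s−ω_c) = −69(ω_r−ω_c),  ω_s=0, ω_c=1
Stage 1: ω_r = 1 − (35/69)(0−1) = 104/69
  ⇒ ω_r¹/ω_c¹ = 104/69
Stage 2: N_ring = 29 + 2·28 = 85
Stage 2: 29(ω_s−ω_c) = −85(ω_r−ω_c),  ω_s=0, ω_r=1
Stage 2: 29(0−ω_c) = −85(1−ω_c)  ⇒  114ω_c = 85  ⇒  ω_c = 85/114
  ⇒ ω_c²/ω_r² = 85/114
Coupling ω_r² = ω_r¹ ⇒ overall = 104/69 × 85/114 = 4420/3933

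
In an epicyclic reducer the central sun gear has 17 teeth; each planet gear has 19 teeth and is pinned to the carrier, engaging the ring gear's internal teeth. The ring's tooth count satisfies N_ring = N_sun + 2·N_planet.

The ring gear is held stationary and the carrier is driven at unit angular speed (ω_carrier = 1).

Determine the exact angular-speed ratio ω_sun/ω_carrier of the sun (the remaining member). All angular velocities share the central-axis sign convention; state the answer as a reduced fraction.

N_ring = 17 + 2·19 = 55
17(ω_s−ω_c) = −55(ω_r−ω_c),  ω_r=0, ω_c=1
ω_s = 1 − (55/17)(0−1) = 72/17
ω_s/ω_c = 72/17

72/17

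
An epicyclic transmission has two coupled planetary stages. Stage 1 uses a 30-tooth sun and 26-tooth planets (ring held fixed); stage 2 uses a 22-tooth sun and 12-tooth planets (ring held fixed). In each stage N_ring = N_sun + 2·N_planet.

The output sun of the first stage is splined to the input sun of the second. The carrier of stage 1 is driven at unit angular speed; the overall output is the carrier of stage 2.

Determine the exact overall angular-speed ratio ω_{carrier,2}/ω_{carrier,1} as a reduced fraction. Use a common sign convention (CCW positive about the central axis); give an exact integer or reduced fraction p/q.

Stage 1: N_ring = 30 + 2·26 = 82
Stage 1: 30(ω_s−ω_c) = −82(ω_r−ω_c),  ω_r=0, ω_c=1
Stage 1: ω_s = 1 − (82/30)(0−1) = 56/15
  ⇒ ω_s¹/ω_c¹ = 56/15
Stage 2: N_ring = 22 + 2·12 = 46
Stage 2: 22(ω_s−ω_c) = −46(ω_r−ω_c),  ω_r=0, ω_s=1
Stage 2: 22(1−ω_c) = −46(0−ω_c)  ⇒  68ω_c = 22  ⇒  ω_c = 11/34
  ⇒ ω_c²/ω_s² = 11/34
Coupling ω_s² = ω_s¹ ⇒ overall = 56/15 × 11/34 = 308/255

308/255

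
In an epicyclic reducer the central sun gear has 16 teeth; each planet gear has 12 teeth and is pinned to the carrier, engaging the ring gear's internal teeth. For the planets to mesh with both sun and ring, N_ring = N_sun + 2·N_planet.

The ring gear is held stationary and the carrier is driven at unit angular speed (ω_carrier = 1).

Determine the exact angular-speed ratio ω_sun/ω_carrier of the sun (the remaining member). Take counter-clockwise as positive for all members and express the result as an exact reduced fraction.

N_ring = 16 + 2·12 = 40
16(ω_s−ω_c) = −40(ω_r−ω_c),  ω_r=0, ω_c=1
ω_s = 1 − (40/16)(0−1) = 7/2
ω_s/ω_c = 7/2

7/2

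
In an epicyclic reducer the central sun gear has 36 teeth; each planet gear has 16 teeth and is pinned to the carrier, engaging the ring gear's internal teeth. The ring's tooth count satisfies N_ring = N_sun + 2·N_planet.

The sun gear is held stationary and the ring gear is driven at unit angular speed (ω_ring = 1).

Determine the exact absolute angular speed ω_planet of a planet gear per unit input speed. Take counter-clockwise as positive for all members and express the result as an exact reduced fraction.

N_ring = 36 + 2·16 = 68
36(ω_s−ω_c) = −68(ω_r−ω_c),  ω_s=0, ω_r=1
36(0−ω_c) = −68(1−ω_c)  ⇒  104ω_c = 68  ⇒  ω_c = 17/26
sun–planet: 36·(0−17/26) = −16·(ω_p−ω_c)  ⇒  ω_p−ω_c = −(36/16)·(-17/26) = 153/104
ω_p = 17/26 + 153/104 = 17/8

17/8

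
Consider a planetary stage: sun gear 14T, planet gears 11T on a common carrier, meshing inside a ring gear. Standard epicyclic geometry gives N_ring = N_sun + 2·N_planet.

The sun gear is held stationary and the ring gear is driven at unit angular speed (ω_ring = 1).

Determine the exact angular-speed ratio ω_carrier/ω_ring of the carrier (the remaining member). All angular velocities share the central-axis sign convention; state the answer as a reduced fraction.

N_ring = 14 + 2·11 = 36
14(ω_s−ω_c) = −36(ω_r−ω_c),  ω_s=0, ω_r=1
14(0−ω_c) = −36(1−ω_c)  ⇒  50ω_c = 36  ⇒  ω_c = 18/25
ω_c/ω_r = 18/25

18/25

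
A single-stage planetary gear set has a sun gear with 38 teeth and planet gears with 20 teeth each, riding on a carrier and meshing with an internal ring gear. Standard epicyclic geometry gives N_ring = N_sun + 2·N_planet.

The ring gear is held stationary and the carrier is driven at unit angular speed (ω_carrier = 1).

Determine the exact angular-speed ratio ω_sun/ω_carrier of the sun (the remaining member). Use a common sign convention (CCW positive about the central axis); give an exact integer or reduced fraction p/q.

58/19

N_ring = 38 + 2·20 = 78
38(ω_s−ω_c) = −78(ω_r−ω_c),  ω_r=0, ω_c=1
ω_s = 1 − (78/38)(0−1) = 58/19
ω_s/ω_c = 58/19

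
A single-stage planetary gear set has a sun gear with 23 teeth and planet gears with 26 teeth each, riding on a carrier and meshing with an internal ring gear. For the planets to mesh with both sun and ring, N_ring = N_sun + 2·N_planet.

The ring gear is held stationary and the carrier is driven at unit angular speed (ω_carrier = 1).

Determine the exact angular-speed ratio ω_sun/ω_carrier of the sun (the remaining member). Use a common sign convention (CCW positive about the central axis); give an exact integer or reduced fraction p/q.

98/23

N_ring = 23 + 2·26 = 75
23(ω_s−ω_c) = −75(ω_r−ω_c),  ω_r=0, ω_c=1
ω_s = 1 − (75/23)(0−1) = 98/23
ω_s/ω_c = 98/23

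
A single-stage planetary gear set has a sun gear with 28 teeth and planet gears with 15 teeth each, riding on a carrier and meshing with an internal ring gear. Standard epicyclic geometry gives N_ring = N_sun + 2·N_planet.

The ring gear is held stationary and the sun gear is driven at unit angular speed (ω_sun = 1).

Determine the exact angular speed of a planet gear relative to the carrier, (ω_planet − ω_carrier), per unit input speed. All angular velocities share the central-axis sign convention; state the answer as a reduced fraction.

-812/645

N_ring = 28 + 2·15 = 58
28(ω_s−ω_c) = −58(ω_r−ω_c),  ω_r=0, ω_s=1
28(1−ω_c) = −58(0−ω_c)  ⇒  86ω_c = 28  ⇒  ω_c = 14/43
sun–planet: 28·(1−14/43) = −15·(ω_p−ω_c)  ⇒  ω_p−ω_c = −(28/15)·(29/43) = -812/645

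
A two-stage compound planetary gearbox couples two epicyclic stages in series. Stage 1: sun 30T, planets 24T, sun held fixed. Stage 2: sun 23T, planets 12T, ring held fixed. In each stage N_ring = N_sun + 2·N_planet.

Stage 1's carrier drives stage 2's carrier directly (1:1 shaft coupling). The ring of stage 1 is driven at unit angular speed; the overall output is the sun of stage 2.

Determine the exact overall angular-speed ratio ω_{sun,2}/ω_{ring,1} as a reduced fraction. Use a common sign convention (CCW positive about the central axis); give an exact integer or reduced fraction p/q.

455/207

Stage 1: N_ring = 30 + 2·24 = 78
Stage 1: 30(ω_s−ω_c) = −78(ω_r−ω_c),  ω_s=0, ω_r=1
Stage 1: 30(0−ω_c) = −78(1−ω_c)  ⇒  108ω_c = 78  ⇒  ω_c = 13/18
  ⇒ ω_c¹/ω_r¹ = 13/18
Stage 2: N_ring = 23 + 2·12 = 47
Stage 2: 23(ω_s−ω_c) = −47(ω_r−ω_c),  ω_r=0, ω_c=1
Stage 2: ω_s = 1 − (47/23)(0−1) = 70/23
  ⇒ ω_s²/ω_c² = 70/23
Coupling ω_c² = ω_c¹ ⇒ overall = 13/18 × 70/23 = 455/207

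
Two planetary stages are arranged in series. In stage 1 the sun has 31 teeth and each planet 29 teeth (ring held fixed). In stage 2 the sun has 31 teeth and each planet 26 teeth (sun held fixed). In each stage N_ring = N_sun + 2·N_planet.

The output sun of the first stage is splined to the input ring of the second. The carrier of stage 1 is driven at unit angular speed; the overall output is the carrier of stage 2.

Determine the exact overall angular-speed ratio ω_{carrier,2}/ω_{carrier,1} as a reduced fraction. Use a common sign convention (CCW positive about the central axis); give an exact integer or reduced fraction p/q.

1660/589

Stage 1: N_ring = 31 + 2·29 = 89
Stage 1: 31(ω_s−ω_c) = −89(ω_r−ω_c),  ω_r=0, ω_c=1
Stage 1: ω_s = 1 − (89/31)(0−1) = 120/31
  ⇒ ω_s¹/ω_c¹ = 120/31
Stage 2: N_ring = 31 + 2·26 = 83
Stage 2: 31(ω_s−ω_c) = −83(ω_r−ω_c),  ω_s=0, ω_r=1
Stage 2: 31(0−ω_c) = −83(1−ω_c)  ⇒  114ω_c = 83  ⇒  ω_c = 83/114
  ⇒ ω_c²/ω_r² = 83/114
Coupling ω_r² = ω_s¹ ⇒ overall = 120/31 × 83/114 = 1660/589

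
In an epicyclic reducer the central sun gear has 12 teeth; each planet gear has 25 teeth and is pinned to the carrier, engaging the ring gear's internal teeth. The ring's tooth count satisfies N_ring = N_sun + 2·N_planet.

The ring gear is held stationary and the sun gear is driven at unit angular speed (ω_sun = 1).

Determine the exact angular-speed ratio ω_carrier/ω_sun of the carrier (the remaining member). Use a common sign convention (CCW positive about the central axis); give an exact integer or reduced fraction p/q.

N_ring = 12 + 2·25 = 62
12(ω_s−ω_c) = −62(ω_r−ω_c),  ω_r=0, ω_s=1
12(1−ω_c) = −62(0−ω_c)  ⇒  74ω_c = 12  ⇒  ω_c = 6/37
ω_c/ω_s = 6/37

6/37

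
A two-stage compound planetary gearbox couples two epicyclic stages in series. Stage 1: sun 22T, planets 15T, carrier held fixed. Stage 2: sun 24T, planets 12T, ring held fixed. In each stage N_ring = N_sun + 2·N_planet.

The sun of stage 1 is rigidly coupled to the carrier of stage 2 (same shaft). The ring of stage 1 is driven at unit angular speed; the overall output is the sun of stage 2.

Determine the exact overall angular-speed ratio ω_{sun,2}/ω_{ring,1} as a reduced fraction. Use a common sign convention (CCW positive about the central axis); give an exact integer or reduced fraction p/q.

-78/11

Stage 1: N_ring = 22 + 2·15 = 52
Stage 1: 22(ω_s−ω_c) = −52(ω_r−ω_c),  ω_c=0, ω_r=1
Stage 1: ω_s = 0 − (52/22)(1−0) = -26/11
  ⇒ ω_s¹/ω_r¹ = -26/11
Stage 2: N_ring = 24 + 2·12 = 48
Stage 2: 24(ω_s−ω_c) = −48(ω_r−ω_c),  ω_r=0, ω_c=1
Stage 2: ω_s = 1 − (48/24)(0−1) = 3
  ⇒ ω_s²/ω_c² = 3
Coupling ω_c² = ω_s¹ ⇒ overall = -26/11 × 3 = -78/11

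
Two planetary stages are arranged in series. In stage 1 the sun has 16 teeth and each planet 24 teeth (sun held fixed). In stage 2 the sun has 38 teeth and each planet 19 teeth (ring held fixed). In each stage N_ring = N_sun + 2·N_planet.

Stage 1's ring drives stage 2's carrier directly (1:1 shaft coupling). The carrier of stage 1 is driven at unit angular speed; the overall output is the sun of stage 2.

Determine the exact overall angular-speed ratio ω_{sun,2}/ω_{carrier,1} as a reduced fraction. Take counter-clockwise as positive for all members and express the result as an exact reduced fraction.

Stage 1: N_ring = 16 + 2·24 = 64
Stage 1: 16(ω_s−ω_c) = −64(ω_r−ω_c),  ω_s=0, ω_c=1
Stage 1: ω_r = 1 − (16/64)(0−1) = 5/4
  ⇒ ω_r¹/ω_c¹ = 5/4
Stage 2: N_ring = 38 + 2·19 = 76
Stage 2: 38(ω_s−ω_c) = −76(ω_r−ω_c),  ω_r=0, ω_c=1
Stage 2: ω_s = 1 − (76/38)(0−1) = 3
  ⇒ ω_s²/ω_c² = 3
Coupling ω_c² = ω_r¹ ⇒ overall = 5/4 × 3 = 15/4

15/4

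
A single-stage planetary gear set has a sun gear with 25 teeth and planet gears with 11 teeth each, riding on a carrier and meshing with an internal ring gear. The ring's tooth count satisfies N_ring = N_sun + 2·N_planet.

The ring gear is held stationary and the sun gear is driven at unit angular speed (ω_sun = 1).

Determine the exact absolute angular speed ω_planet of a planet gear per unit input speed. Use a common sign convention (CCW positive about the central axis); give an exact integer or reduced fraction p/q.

-25/22

N_ring = 25 + 2·11 = 47
25(ω_s−ω_c) = −47(ω_r−ω_c),  ω_r=0, ω_s=1
25(1−ω_c) = −47(0−ω_c)  ⇒  72ω_c = 25  ⇒  ω_c = 25/72
sun–planet: 25·(1−25/72) = −11·(ω_p−ω_c)  ⇒  ω_p−ω_c = −(25/11)·(47/72) = -1175/792
ω_p = 25/72 − 1175/792 = -25/22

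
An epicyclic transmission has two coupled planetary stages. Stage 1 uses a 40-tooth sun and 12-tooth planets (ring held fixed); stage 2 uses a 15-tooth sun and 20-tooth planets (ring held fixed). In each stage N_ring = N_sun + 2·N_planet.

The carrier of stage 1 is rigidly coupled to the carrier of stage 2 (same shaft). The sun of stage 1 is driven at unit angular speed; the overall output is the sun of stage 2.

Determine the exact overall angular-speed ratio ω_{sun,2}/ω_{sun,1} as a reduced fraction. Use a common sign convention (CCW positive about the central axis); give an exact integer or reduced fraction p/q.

Stage 1: N_ring = 40 + 2·12 = 64
Stage 1: 40(ω_s−ω_c) = −64(ω_r−ω_c),  ω_r=0, ω_s=1
Stage 1: 40(1−ω_c) = −64(0−ω_c)  ⇒  104ω_c = 40  ⇒  ω_c = 5/13
  ⇒ ω_c¹/ω_s¹ = 5/13
Stage 2: N_ring = 15 + 2·20 = 55
Stage 2: 15(ω_s−ω_c) = −55(ω_r−ω_c),  ω_r=0, ω_c=1
Stage 2: ω_s = 1 − (55/15)(0−1) = 14/3
  ⇒ ω_s²/ω_c² = 14/3
Coupling ω_c² = ω_c¹ ⇒ overall = 5/13 × 14/3 = 70/39

70/39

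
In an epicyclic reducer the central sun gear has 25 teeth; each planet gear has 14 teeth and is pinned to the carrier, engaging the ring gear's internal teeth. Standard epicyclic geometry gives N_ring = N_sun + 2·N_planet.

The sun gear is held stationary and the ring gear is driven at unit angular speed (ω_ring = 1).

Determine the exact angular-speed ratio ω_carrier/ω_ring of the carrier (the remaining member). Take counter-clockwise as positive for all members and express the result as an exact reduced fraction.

53/78

N_ring = 25 + 2·14 = 53
25(ω_s−ω_c) = −53(ω_r−ω_c),  ω_s=0, ω_r=1
25(0−ω_c) = −53(1−ω_c)  ⇒  78ω_c = 53  ⇒  ω_c = 53/78
ω_c/ω_r = 53/78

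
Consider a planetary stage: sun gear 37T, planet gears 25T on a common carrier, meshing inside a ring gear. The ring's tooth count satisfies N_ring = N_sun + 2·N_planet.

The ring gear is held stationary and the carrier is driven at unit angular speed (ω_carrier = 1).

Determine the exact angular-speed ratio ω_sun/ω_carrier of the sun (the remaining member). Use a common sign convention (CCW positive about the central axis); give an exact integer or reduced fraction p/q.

N_ring = 37 + 2·25 = 87
37(ω_s−ω_c) = −87(ω_r−ω_c),  ω_r=0, ω_c=1
ω_s = 1 − (87/37)(0−1) = 124/37
ω_s/ω_c = 124/37

124/37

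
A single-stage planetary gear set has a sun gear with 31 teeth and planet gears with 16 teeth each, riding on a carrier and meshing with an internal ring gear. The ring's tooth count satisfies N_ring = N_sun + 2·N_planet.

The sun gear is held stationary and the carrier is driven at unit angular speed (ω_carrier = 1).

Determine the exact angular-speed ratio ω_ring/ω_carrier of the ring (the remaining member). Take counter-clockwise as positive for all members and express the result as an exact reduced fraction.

94/63

N_ring = 31 + 2·16 = 63
31(ω_s−ω_c) = −63(ω_r−ω_c),  ω_s=0, ω_c=1
ω_r = 1 − (31/63)(0−1) = 94/63
ω_r/ω_c = 94/63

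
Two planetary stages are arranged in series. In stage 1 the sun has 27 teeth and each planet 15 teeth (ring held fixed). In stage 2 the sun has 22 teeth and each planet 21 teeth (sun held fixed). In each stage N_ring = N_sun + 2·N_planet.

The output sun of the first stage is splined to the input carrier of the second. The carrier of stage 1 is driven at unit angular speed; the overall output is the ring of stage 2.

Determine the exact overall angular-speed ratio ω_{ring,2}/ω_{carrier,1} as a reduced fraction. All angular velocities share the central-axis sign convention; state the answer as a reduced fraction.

301/72

Stage 1: N_ring = 27 + 2·15 = 57
Stage 1: 27(ω_s−ω_c) = −57(ω_r−ω_c),  ω_r=0, ω_c=1
Stage 1: ω_s = 1 − (57/27)(0−1) = 28/9
  ⇒ ω_s¹/ω_c¹ = 28/9
Stage 2: N_ring = 22 + 2·21 = 64
Stage 2: 22(ω_s−ω_c) = −64(ω_r−ω_c),  ω_s=0, ω_c=1
Stage 2: ω_r = 1 − (22/64)(0−1) = 43/32
  ⇒ ω_r²/ω_c² = 43/32
Coupling ω_c² = ω_s¹ ⇒ overall = 28/9 × 43/32 = 301/72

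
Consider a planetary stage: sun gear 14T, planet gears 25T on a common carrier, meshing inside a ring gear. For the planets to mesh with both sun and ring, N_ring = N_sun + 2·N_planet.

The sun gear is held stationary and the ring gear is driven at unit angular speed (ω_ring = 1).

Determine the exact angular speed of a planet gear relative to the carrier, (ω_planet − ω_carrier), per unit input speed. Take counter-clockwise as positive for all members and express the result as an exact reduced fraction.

N_ring = 14 + 2·25 = 64
14(ω_s−ω_c) = −64(ω_r−ω_c),  ω_s=0, ω_r=1
14(0−ω_c) = −64(1−ω_c)  ⇒  78ω_c = 64  ⇒  ω_c = 32/39
sun–planet: 14·(0−32/39) = −25·(ω_p−ω_c)  ⇒  ω_p−ω_c = −(14/25)·(-32/39) = 448/975

448/975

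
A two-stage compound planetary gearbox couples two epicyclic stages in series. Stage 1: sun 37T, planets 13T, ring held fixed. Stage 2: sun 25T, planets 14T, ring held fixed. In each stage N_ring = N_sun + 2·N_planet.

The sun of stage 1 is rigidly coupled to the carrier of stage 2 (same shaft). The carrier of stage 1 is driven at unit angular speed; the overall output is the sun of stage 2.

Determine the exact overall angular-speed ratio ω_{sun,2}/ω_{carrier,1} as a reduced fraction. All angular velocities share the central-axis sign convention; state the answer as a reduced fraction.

Stage 1: N_ring = 37 + 2·13 = 63
Stage 1: 37(ω_s−ω_c) = −63(ω_r−ω_c),  ω_r=0, ω_c=1
Stage 1: ω_s = 1 − (63/37)(0−1) = 100/37
  ⇒ ω_s¹/ω_c¹ = 100/37
Stage 2: N_ring = 25 + 2·14 = 53
Stage 2: 25(ω_s−ω_c) = −53(ω_r−ω_c),  ω_r=0, ω_c=1
Stage 2: ω_s = 1 − (53/25)(0−1) = 78/25
  ⇒ ω_s²/ω_c² = 78/25
Coupling ω_c² = ω_s¹ ⇒ overall = 100/37 × 78/25 = 312/37

312/37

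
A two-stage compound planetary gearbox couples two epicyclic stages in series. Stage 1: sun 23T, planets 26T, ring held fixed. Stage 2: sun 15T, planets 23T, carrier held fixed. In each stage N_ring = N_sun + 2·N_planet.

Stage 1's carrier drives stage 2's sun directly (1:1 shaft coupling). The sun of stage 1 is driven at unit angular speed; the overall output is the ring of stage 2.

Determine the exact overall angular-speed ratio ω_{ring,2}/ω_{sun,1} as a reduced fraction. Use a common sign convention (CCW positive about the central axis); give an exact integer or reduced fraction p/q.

-345/5978

Stage 1: N_ring = 23 + 2·26 = 75
Stage 1: 23(ω_s−ω_c) = −75(ω_r−ω_c),  ω_r=0, ω_s=1
Stage 1: 23(1−ω_c) = −75(0−ω_c)  ⇒  98ω_c = 23  ⇒  ω_c = 23/98
  ⇒ ω_c¹/ω_s¹ = 23/98
Stage 2: N_ring = 15 + 2·23 = 61
Stage 2: 15(ω_s−ω_c) = −61(ω_r−ω_c),  ω_c=0, ω_s=1
Stage 2: ω_r = 0 − (15/61)(1−0) = -15/61
  ⇒ ω_r²/ω_s² = -15/61
Coupling ω_s² = ω_c¹ ⇒ overall = 23/98 × -15/61 = -345/5978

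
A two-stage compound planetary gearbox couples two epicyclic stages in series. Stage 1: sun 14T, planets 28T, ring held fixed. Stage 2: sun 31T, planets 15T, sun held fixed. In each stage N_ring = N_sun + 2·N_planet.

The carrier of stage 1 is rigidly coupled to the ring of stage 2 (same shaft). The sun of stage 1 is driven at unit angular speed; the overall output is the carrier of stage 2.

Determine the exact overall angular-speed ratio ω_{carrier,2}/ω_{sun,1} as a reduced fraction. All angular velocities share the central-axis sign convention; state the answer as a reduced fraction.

Stage 1: N_ring = 14 + 2·28 = 70
Stage 1: 14(ω_s−ω_c) = −70(ω_r−ω_c),  ω_r=0, ω_s=1
Stage 1: 14(1−ω_c) = −70(0−ω_c)  ⇒  84ω_c = 14  ⇒  ω_c = 1/6
  ⇒ ω_c¹/ω_s¹ = 1/6
Stage 2: N_ring = 31 + 2·15 = 61
Stage 2: 31(ω_s−ω_c) = −61(ω_r−ω_c),  ω_s=0, ω_r=1
Stage 2: 31(0−ω_c) = −61(1−ω_c)  ⇒  92ω_c = 61  ⇒  ω_c = 61/92
  ⇒ ω_c²/ω_r² = 61/92
Coupling ω_r² = ω_c¹ ⇒ overall = 1/6 × 61/92 = 61/552

61/552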